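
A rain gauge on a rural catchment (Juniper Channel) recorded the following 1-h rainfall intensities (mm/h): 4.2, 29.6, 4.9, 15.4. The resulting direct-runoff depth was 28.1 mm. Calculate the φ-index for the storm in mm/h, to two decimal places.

Only the 2 blocks with intensity above φ contribute runoff: 29.6, 15.4 mm/h.
Σ(I−φ)·Δt = d  ⇒  (29.6+15.4 − 2φ)·1 = 28.1
φ = (45.00 − 28.1/1) / 2 = 8.45 mm/h.

φ ≈ 8.45 mm/h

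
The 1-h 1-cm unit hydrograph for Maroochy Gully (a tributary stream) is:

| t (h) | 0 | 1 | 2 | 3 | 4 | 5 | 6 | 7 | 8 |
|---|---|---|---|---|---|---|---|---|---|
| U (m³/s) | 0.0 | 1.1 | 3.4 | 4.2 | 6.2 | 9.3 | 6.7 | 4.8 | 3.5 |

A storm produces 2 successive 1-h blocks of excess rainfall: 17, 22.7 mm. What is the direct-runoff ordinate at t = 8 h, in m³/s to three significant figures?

Q ≈ 16.8 m³/s

By discrete convolution, Q_j = Σ (P_i / 10 mm) · U_{j−i}.
At t = 8 h (j=8): Q = (17/10)·3.5 + (22.7/10)·4.8 = 16.8 m³/s.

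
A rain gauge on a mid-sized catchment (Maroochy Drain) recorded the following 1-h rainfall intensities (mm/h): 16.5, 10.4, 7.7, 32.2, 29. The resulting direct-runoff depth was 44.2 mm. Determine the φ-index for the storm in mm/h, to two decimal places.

φ ≈ 11.17 mm/h

Only the 3 blocks with intensity above φ contribute runoff: 16.5, 32.2, 29 mm/h.
Σ(I−φ)·Δt = d  ⇒  (16.5+32.2+29 − 3φ)·1 = 44.2
φ = (77.70 − 44.2/1) / 3 = 11.17 mm/h.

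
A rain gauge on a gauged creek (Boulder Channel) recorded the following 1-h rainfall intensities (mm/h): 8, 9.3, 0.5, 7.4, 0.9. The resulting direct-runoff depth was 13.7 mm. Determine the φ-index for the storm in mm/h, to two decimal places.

φ ≈ 3.67 mm/h

Only the 3 blocks with intensity above φ contribute runoff: 8, 9.3, 7.4 mm/h.
Σ(I−φ)·Δt = d  ⇒  (8+9.3+7.4 − 3φ)·1 = 13.7
φ = (24.70 − 13.7/1) / 3 = 3.67 mm/h.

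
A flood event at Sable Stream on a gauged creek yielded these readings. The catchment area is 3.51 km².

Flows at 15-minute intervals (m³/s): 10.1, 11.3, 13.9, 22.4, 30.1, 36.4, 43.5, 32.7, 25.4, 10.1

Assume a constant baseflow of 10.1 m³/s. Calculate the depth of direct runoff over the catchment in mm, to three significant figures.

d ≈ 34.6 mm

Direct runoff: 0.0, 1.2, 3.8, 12.3, 20.0, 26.3, 33.4, 22.6, 15.3, 0.0 m³/s; ΣQ_DR = 134.9 m³/s.
V = ΣQ_DR · Δt = 134.9 × 900 s = 1.214 × 10^5 m³.
Over A = 3.51 km², depth = V / A = 34.6 mm.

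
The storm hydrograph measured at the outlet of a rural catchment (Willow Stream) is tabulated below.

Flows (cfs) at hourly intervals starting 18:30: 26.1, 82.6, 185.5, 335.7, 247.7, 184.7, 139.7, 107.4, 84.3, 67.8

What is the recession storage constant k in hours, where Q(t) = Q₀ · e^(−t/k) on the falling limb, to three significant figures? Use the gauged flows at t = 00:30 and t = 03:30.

On the falling limb, Q drops from 139.7 to 67.8 cfs between t = 00:30 and t = 03:30 (Δt = 3 h).
k = −Δt / ln(Q₂/Q₁) = −3 / ln(67.8/139.7) = 4.15 h.

k ≈ 4.15 h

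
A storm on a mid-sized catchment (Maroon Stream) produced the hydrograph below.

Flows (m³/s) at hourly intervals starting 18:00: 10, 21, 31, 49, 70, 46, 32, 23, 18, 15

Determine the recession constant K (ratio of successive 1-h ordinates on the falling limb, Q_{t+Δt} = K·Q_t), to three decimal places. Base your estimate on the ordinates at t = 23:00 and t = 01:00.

Using the recession-limb readings at t = 23:00 and t = 01:00: Q falls from 46 to 23 m³/s over 2 intervals.
K = (Q₂/Q₁)^(1/2) = (23/46)^(1/2) = 0.707.

K ≈ 0.707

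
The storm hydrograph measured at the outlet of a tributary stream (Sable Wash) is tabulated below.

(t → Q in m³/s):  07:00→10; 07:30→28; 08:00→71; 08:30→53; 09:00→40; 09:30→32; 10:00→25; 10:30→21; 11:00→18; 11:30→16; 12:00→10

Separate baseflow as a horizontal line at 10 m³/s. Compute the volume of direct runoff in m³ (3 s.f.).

V ≈ 3.85 × 10^5 m³

Direct-runoff ordinates (Q − Q_b): 0.0, 18.0, 61.0, 43.0, 30.0, 22.0, 15.0, 11.0, 8.0, 6.0, 0.0 m³/s.
ΣQ_DR = 214.0 m³/s.
With Δt = 0.5 h = 1800 s, V = ΣQ_DR · Δt = 214.0 × 1800 = 3.85 × 10^5 m³.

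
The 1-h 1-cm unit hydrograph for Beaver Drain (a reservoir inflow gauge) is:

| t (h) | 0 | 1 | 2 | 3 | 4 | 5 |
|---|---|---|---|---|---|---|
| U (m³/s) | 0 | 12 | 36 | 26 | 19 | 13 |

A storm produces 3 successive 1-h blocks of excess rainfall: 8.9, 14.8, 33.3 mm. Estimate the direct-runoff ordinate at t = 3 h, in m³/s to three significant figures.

Q ≈ 116 m³/s

By discrete convolution, Q_j = Σ (P_i / 10 mm) · U_{j−i}.
At t = 3 h (j=3): Q = (8.9/10)·26 + (14.8/10)·36 + (33.3/10)·12 = 116 m³/s.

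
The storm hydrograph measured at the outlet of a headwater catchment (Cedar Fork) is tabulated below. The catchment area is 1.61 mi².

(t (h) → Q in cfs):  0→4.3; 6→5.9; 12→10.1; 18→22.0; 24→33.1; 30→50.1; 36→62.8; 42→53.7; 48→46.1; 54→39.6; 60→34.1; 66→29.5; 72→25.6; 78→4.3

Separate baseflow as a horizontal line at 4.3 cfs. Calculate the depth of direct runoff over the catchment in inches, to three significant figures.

d ≈ 2.08 in

Direct runoff: 0.0, 1.6, 5.8, 17.7, 28.8, 45.8, 58.5, 49.4, 41.8, 35.3, 29.8, 25.2, 21.3, 0.0 cfs; ΣQ_DR = 361.0 cfs.
V = ΣQ_DR · Δt = 361.0 × 21600 s = 7.798 × 10^6 ft³.
Over A = 1.61 mi², depth = V / A = 2.08 in.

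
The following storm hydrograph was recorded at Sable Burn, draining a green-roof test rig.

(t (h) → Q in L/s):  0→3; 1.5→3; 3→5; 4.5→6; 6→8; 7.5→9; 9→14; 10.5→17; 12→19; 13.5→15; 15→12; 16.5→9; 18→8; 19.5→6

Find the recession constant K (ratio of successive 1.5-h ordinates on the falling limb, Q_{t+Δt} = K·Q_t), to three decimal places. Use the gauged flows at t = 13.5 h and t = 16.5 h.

Using the recession-limb readings at t = 13.5 h and t = 16.5 h: Q falls from 15 to 9 L/s over 2 intervals.
K = (Q₂/Q₁)^(1/2) = (9/15)^(1/2) = 0.775.

K ≈ 0.775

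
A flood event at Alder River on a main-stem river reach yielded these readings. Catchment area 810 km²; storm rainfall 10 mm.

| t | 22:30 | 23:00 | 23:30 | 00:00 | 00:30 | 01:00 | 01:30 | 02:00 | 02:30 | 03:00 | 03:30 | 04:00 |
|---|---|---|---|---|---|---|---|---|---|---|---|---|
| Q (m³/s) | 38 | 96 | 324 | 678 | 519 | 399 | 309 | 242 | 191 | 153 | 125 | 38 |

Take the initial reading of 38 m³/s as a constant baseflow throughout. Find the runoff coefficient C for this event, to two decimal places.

C ≈ 0.59

ΣQ_DR = 2656 m³/s; V = ΣQ_DR·Δt = 4.781 × 10^6 m³.
Runoff depth d = V / A = 5.902 mm.
C = d / P = 5.902 / 10 = 0.59.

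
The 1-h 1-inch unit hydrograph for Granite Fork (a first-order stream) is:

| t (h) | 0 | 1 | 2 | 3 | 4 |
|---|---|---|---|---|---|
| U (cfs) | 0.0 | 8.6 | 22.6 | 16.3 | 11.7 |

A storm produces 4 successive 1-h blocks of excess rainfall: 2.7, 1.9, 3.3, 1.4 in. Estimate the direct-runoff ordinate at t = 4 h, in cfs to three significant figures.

Q ≈ 149 cfs

By discrete convolution, Q_j = Σ (P_i / 1 in) · U_{j−i}.
At t = 4 h (j=4): Q = (2.7/1)·11.7 + (1.9/1)·16.3 + (3.3/1)·22.6 + (1.4/1)·8.6 = 149 cfs.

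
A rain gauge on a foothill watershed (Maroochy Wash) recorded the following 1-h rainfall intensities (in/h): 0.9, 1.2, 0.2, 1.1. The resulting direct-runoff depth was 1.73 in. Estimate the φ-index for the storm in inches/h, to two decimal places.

Only the 3 blocks with intensity above φ contribute runoff: 0.9, 1.2, 1.1 in/h.
Σ(I−φ)·Δt = d  ⇒  (0.9+1.2+1.1 − 3φ)·1 = 1.73
φ = (3.200 − 1.73/1) / 3 = 0.49 in/h.

φ ≈ 0.49 in/h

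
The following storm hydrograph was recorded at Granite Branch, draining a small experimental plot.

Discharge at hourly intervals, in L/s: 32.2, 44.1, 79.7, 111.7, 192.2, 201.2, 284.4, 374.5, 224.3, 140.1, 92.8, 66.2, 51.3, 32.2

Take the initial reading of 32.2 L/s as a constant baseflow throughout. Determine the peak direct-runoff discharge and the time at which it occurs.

Subtracting baseflow gives direct-runoff ordinates: 0.0, 11.9, 47.5, 79.5, 160.0, 169.0, 252.2, 342.3, 192.1, 107.9, 60.6, 34.0, 19.1, 0.0 L/s.
The maximum is 342.3 L/s, occurring at the reading for t = 7 h.

Q_p = 342.3 L/s at t = 7 h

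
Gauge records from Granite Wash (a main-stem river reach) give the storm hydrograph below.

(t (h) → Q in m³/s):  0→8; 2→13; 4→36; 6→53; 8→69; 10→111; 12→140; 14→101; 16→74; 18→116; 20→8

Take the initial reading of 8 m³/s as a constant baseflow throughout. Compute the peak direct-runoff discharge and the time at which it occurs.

Subtracting baseflow gives direct-runoff ordinates: 0.0, 5.0, 28.0, 45.0, 61.0, 103.0, 132.0, 93.0, 66.0, 108.0, 0.0 m³/s.
The maximum is 132.0 m³/s, occurring at the reading for t = 12 h.

Q_p = 132.0 m³/s at t = 12 h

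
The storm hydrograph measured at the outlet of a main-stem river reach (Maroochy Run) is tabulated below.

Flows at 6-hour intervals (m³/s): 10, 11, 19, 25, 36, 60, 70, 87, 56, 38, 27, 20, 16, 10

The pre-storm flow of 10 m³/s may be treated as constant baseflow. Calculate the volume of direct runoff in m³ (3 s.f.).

V ≈ 7.45 × 10^6 m³

Direct-runoff ordinates (Q − Q_b): 0.0, 1.0, 9.0, 15.0, 26.0, 50.0, 60.0, 77.0, 46.0, 28.0, 17.0, 10.0, 6.0, 0.0 m³/s.
ΣQ_DR = 345.0 m³/s.
With Δt = 6 h = 21600 s, V = ΣQ_DR · Δt = 345.0 × 21600 = 7.45 × 10^6 m³.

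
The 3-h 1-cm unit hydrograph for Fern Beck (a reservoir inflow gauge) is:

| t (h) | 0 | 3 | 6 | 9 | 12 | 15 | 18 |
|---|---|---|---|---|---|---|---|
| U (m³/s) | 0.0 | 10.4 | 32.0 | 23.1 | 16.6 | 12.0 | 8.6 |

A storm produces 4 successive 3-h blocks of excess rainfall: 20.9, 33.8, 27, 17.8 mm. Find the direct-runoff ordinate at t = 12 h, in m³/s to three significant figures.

By discrete convolution, Q_j = Σ (P_i / 10 mm) · U_{j−i}.
At t = 12 h (j=4): Q = (20.9/10)·16.6 + (33.8/10)·23.1 + (27/10)·32.0 + (17.8/10)·10.4 = 218 m³/s.

Q ≈ 218 m³/s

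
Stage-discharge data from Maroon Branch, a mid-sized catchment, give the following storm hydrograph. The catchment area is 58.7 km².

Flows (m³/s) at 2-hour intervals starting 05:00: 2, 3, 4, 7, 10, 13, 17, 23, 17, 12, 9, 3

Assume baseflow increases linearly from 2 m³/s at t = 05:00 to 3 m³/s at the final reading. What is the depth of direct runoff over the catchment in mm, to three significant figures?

d ≈ 11.0 mm

Direct runoff: 0.00, 0.91, 1.82, 4.73, 7.64, 10.55, 14.45, 20.36, 14.27, 9.18, 6.09, 0.00 m³/s; ΣQ_DR = 90.00 m³/s.
V = ΣQ_DR · Δt = 90.00 × 7200 s = 6.480 × 10^5 m³.
Over A = 58.7 km², depth = V / A = 11.0 mm.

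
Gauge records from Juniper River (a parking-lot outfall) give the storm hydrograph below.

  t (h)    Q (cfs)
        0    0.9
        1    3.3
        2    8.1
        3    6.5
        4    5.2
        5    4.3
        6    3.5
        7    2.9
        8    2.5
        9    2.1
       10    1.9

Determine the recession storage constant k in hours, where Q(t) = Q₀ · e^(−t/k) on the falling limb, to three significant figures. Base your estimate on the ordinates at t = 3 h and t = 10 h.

k ≈ 5.69 h

On the falling limb, Q drops from 6.5 to 1.9 cfs between t = 3 h and t = 10 h (Δt = 7 h).
k = −Δt / ln(Q₂/Q₁) = −7 / ln(1.9/6.5) = 5.69 h.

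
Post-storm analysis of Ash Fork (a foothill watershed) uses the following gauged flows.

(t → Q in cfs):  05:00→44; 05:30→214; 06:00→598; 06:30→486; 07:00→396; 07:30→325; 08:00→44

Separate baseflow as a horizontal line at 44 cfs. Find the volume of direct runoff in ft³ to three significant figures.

Direct-runoff ordinates (Q − Q_b): 0.0, 170.0, 554.0, 442.0, 352.0, 281.0, 0.0 cfs.
ΣQ_DR = 1799 cfs.
With Δt = 0.5 h = 1800 s, V = ΣQ_DR · Δt = 1799 × 1800 = 3.24 × 10^6 ft³.

V ≈ 3.24 × 10^6 ft³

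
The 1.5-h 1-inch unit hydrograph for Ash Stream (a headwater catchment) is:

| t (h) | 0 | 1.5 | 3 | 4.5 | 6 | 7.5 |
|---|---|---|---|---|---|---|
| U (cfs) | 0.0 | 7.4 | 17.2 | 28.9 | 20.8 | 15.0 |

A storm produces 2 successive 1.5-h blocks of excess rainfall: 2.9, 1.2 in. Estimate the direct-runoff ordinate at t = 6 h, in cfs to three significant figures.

By discrete convolution, Q_j = Σ (P_i / 1 in) · U_{j−i}.
At t = 6 h (j=4): Q = (2.9/1)·20.8 + (1.2/1)·28.9 = 95.0 cfs.

Q ≈ 95.0 cfs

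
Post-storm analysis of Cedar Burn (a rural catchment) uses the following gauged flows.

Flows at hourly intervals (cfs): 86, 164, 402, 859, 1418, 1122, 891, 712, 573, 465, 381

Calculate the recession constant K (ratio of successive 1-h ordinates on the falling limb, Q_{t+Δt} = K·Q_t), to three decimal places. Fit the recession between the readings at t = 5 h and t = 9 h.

K ≈ 0.802

Using the recession-limb readings at t = 5 h and t = 9 h: Q falls from 1122 to 465 cfs over 4 intervals.
K = (Q₂/Q₁)^(1/4) = (465/1122)^(1/4) = 0.802.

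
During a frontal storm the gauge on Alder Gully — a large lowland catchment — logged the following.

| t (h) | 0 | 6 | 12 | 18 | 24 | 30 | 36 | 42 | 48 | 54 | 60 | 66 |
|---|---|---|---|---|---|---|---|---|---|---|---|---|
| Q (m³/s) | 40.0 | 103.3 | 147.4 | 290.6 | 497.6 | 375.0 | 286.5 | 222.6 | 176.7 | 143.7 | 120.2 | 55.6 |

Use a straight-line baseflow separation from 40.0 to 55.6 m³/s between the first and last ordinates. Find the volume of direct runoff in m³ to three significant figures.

Direct-runoff ordinates (Q − Q_b): 0.00, 61.88, 104.56, 246.35, 451.93, 327.91, 237.99, 172.67, 125.35, 90.94, 66.02, 0.00 m³/s.
ΣQ_DR = 1886 m³/s.
With Δt = 6 h = 21600 s, V = ΣQ_DR · Δt = 1886 × 21600 = 4.07 × 10^7 m³.

V ≈ 4.07 × 10^7 m³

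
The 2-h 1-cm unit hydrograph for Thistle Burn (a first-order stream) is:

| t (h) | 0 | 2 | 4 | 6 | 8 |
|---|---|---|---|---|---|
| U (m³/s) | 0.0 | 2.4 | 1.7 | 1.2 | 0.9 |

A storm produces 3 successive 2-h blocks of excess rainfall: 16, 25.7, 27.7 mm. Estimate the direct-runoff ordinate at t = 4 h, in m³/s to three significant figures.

Q ≈ 8.89 m³/s

By discrete convolution, Q_j = Σ (P_i / 10 mm) · U_{j−i}.
At t = 4 h (j=2): Q = (16/10)·1.7 + (25.7/10)·2.4 + (27.7/10)·0.0 = 8.89 m³/s.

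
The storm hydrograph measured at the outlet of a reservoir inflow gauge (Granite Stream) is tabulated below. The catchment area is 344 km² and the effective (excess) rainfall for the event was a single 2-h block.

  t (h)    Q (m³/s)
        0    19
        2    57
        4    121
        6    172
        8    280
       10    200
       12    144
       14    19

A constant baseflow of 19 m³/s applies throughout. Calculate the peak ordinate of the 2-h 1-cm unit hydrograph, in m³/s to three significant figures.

U_p ≈ 145 m³/s

Direct runoff: 0.0, 38.0, 102.0, 153.0, 261.0, 181.0, 125.0, 0.0 m³/s; ΣQ_DR = 860.0 m³/s, peak = 261.0 m³/s.
Runoff depth d = ΣQ_DR·Δt / A = 860.0 × 7200 / (344 km²) = 18.00 mm.
The 1-cm UH is the DRH scaled by (10 mm)/d, so U_p = 261.0 × 10/18.00 = 145 m³/s.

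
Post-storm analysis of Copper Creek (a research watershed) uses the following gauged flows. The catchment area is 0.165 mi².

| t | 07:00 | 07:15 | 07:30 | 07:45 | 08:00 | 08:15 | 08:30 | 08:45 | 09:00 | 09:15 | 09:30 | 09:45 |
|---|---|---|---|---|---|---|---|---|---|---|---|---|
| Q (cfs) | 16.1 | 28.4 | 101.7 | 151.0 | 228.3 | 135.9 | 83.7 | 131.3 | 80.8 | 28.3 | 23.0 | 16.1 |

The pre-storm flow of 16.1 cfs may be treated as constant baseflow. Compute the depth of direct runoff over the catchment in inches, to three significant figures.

Direct runoff: 0.0, 12.3, 85.6, 134.9, 212.2, 119.8, 67.6, 115.2, 64.7, 12.2, 6.9, 0.0 cfs; ΣQ_DR = 831.4 cfs.
V = ΣQ_DR · Δt = 831.4 × 900 s = 7.483 × 10^5 ft³.
Over A = 0.165 mi², depth = V / A = 1.95 in.

d ≈ 1.95 in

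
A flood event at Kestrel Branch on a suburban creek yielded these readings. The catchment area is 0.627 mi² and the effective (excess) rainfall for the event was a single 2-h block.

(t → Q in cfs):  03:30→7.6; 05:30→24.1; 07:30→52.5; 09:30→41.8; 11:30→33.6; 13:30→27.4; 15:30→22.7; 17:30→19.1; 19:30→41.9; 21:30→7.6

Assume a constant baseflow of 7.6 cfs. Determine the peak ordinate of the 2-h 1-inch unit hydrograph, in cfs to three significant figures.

U_p ≈ 44.9 cfs

Direct runoff: 0.0, 16.5, 44.9, 34.2, 26.0, 19.8, 15.1, 11.5, 34.3, 0.0 cfs; ΣQ_DR = 202.3 cfs, peak = 44.9 cfs.
Runoff depth d = ΣQ_DR·Δt / A = 202.3 × 7200 / (0.627 mi²) = 0.9999 in.
The 1-inch UH is the DRH scaled by (1 in)/d, so U_p = 44.9 × 1/0.9999 = 44.9 cfs.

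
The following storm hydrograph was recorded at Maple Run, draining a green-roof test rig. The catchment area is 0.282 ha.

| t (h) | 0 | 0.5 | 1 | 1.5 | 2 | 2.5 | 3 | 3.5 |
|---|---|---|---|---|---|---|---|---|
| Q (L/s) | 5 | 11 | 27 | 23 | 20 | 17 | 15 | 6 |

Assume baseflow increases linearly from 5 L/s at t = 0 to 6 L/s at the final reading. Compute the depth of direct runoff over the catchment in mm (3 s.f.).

Direct runoff: 0.00, 5.86, 21.71, 17.57, 14.43, 11.29, 9.14, 0.00 L/s; ΣQ_DR = 80.00 L/s.
V = ΣQ_DR · Δt = 80.00 × 1800 s = 1.440 × 10^5 L.
Over A = 0.282 ha, depth = V / A = 51.1 mm.

d ≈ 51.1 mm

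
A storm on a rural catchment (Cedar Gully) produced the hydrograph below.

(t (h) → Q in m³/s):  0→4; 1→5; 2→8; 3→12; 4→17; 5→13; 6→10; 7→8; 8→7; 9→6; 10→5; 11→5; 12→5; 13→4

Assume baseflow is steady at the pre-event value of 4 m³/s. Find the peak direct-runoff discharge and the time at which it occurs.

Q_p = 13.0 m³/s at t = 4 h

Subtracting baseflow gives direct-runoff ordinates: 0.0, 1.0, 4.0, 8.0, 13.0, 9.0, 6.0, 4.0, 3.0, 2.0, 1.0, 1.0, 1.0, 0.0 m³/s.
The maximum is 13.0 m³/s, occurring at the reading for t = 4 h.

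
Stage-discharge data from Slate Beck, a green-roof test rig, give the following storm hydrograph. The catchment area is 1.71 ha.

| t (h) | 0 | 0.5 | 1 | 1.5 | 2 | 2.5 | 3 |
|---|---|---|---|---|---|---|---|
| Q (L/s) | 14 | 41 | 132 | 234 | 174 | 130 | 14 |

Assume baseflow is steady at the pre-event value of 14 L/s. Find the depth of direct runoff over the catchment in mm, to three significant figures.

d ≈ 67.5 mm

Direct runoff: 0.0, 27.0, 118.0, 220.0, 160.0, 116.0, 0.0 L/s; ΣQ_DR = 641.0 L/s.
V = ΣQ_DR · Δt = 641.0 × 1800 s = 1.154 × 10^6 L.
Over A = 1.71 ha, depth = V / A = 67.5 mm.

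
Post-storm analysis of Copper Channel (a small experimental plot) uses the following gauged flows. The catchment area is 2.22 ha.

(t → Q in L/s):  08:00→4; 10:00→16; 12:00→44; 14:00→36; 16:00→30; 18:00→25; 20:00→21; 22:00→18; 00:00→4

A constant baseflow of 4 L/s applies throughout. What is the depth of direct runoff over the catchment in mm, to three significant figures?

d ≈ 52.5 mm

Direct runoff: 0.0, 12.0, 40.0, 32.0, 26.0, 21.0, 17.0, 14.0, 0.0 L/s; ΣQ_DR = 162.0 L/s.
V = ΣQ_DR · Δt = 162.0 × 7200 s = 1.166 × 10^6 L.
Over A = 2.22 ha, depth = V / A = 52.5 mm.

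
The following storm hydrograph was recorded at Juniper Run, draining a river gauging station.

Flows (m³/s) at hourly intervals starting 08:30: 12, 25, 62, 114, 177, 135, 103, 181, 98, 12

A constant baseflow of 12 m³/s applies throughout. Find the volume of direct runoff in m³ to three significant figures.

V ≈ 2.88 × 10^6 m³

Direct-runoff ordinates (Q − Q_b): 0.0, 13.0, 50.0, 102.0, 165.0, 123.0, 91.0, 169.0, 86.0, 0.0 m³/s.
ΣQ_DR = 799.0 m³/s.
With Δt = 1 h = 3600 s, V = ΣQ_DR · Δt = 799.0 × 3600 = 2.88 × 10^6 m³.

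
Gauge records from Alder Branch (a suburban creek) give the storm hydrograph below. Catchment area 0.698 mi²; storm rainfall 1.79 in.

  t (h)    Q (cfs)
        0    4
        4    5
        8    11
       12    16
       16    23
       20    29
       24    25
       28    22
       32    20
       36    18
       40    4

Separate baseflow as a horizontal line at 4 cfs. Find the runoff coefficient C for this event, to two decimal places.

ΣQ_DR = 133.0 cfs; V = ΣQ_DR·Δt = 1.915 × 10^6 ft³.
Runoff depth d = V / A = 1.181 in.
C = d / P = 1.181 / 1.79 = 0.66.

C ≈ 0.66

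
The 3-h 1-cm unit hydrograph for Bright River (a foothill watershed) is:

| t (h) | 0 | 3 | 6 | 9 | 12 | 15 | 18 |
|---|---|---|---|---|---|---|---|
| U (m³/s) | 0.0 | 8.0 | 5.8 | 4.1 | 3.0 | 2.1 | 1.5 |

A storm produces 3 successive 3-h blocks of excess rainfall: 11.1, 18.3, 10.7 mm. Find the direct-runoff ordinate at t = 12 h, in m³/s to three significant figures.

Q ≈ 17.0 m³/s

By discrete convolution, Q_j = Σ (P_i / 10 mm) · U_{j−i}.
At t = 12 h (j=4): Q = (11.1/10)·3.0 + (18.3/10)·4.1 + (10.7/10)·5.8 = 17.0 m³/s.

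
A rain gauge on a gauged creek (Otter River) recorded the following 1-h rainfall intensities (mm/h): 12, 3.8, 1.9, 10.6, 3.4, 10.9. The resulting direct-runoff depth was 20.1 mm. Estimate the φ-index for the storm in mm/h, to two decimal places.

φ ≈ 4.47 mm/h

Only the 3 blocks with intensity above φ contribute runoff: 12, 10.6, 10.9 mm/h.
Σ(I−φ)·Δt = d  ⇒  (12+10.6+10.9 − 3φ)·1 = 20.1
φ = (33.50 − 20.1/1) / 3 = 4.47 mm/h.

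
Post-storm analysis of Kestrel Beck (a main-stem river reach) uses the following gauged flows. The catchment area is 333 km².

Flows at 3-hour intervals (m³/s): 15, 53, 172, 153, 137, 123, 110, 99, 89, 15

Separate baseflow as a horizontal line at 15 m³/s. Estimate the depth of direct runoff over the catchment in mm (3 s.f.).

Direct runoff: 0.0, 38.0, 157.0, 138.0, 122.0, 108.0, 95.0, 84.0, 74.0, 0.0 m³/s; ΣQ_DR = 816.0 m³/s.
V = ΣQ_DR · Δt = 816.0 × 10800 s = 8.813 × 10^6 m³.
Over A = 333 km², depth = V / A = 26.5 mm.

d ≈ 26.5 mm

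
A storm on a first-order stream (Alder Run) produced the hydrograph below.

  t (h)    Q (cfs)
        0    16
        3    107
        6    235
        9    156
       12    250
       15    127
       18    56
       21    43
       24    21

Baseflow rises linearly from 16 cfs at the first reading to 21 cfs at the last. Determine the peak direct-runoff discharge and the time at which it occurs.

Q_p = 231.50 cfs at t = 12 h

Subtracting baseflow gives direct-runoff ordinates: 0.00, 90.38, 217.75, 138.12, 231.50, 107.88, 36.25, 22.62, 0.00 cfs.
The maximum is 231.50 cfs, occurring at the reading for t = 12 h.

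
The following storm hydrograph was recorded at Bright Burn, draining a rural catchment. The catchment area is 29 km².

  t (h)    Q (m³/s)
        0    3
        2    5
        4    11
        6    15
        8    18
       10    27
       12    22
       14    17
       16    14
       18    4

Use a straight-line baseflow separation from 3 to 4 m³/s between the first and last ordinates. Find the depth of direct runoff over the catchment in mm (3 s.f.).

d ≈ 25.1 mm

Direct runoff: 0.00, 1.89, 7.78, 11.67, 14.56, 23.44, 18.33, 13.22, 10.11, 0.00 m³/s; ΣQ_DR = 101.0 m³/s.
V = ΣQ_DR · Δt = 101.0 × 7200 s = 7.272 × 10^5 m³.
Over A = 29 km², depth = V / A = 25.1 mm.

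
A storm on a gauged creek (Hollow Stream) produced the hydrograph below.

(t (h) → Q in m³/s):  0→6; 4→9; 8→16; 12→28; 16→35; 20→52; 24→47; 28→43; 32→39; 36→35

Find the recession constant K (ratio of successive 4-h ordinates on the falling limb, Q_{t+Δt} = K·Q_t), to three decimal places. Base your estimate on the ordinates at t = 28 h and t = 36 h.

Using the recession-limb readings at t = 28 h and t = 36 h: Q falls from 43 to 35 m³/s over 2 intervals.
K = (Q₂/Q₁)^(1/2) = (35/43)^(1/2) = 0.902.

K ≈ 0.902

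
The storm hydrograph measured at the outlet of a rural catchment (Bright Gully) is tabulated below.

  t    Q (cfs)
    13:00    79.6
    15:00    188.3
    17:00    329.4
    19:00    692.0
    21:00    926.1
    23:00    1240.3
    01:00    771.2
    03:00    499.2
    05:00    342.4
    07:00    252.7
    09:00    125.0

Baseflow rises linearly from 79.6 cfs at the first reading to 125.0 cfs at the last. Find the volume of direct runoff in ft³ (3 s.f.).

Direct-runoff ordinates (Q − Q_b): 0.00, 104.16, 240.72, 598.78, 828.34, 1138.00, 664.36, 387.82, 226.48, 132.24, 0.00 cfs.
ΣQ_DR = 4321 cfs.
With Δt = 2 h = 7200 s, V = ΣQ_DR · Δt = 4321 × 7200 = 3.11 × 10^7 ft³.

V ≈ 3.11 × 10^7 ft³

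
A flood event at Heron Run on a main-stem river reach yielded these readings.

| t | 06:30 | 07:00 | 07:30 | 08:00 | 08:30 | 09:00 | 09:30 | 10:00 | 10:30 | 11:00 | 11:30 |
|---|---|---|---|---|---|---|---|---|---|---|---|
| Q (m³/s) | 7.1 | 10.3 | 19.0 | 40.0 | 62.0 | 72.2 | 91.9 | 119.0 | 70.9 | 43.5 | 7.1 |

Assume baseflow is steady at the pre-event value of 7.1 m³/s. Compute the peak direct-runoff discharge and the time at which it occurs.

Q_p = 111.9 m³/s at t = 10:00

Subtracting baseflow gives direct-runoff ordinates: 0.0, 3.2, 11.9, 32.9, 54.9, 65.1, 84.8, 111.9, 63.8, 36.4, 0.0 m³/s.
The maximum is 111.9 m³/s, occurring at the reading for t = 10:00.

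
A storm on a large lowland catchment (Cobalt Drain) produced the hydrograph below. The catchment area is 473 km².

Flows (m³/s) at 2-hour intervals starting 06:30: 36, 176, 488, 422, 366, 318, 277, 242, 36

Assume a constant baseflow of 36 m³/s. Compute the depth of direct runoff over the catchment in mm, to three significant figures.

Direct runoff: 0.0, 140.0, 452.0, 386.0, 330.0, 282.0, 241.0, 206.0, 0.0 m³/s; ΣQ_DR = 2037 m³/s.
V = ΣQ_DR · Δt = 2037 × 7200 s = 1.467 × 10^7 m³.
Over A = 473 km², depth = V / A = 31.0 mm.

d ≈ 31.0 mm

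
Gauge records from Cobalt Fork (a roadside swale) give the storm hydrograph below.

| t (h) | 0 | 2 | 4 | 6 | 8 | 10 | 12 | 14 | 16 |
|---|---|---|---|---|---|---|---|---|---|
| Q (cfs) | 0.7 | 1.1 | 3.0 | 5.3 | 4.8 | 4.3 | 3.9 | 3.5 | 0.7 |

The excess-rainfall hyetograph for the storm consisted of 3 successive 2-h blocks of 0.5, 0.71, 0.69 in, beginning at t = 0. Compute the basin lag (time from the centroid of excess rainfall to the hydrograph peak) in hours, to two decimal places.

Centroid of excess rainfall: t_c = Σ P_i·t̄_i / ΣP_i = 3.2000 h (block centres at 1, 3, 5 h).
Hydrograph peak occurs at t = 6 h, so basin lag t_L = 6 − 3.2000 = 2.80 h.

t_L ≈ 2.80 h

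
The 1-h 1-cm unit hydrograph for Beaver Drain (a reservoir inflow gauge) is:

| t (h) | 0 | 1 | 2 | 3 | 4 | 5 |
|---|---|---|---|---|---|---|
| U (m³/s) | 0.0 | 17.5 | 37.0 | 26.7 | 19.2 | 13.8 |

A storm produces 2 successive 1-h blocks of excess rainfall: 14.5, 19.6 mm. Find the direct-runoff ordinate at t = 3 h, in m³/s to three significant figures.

By discrete convolution, Q_j = Σ (P_i / 10 mm) · U_{j−i}.
At t = 3 h (j=3): Q = (14.5/10)·26.7 + (19.6/10)·37.0 = 111 m³/s.

Q ≈ 111 m³/s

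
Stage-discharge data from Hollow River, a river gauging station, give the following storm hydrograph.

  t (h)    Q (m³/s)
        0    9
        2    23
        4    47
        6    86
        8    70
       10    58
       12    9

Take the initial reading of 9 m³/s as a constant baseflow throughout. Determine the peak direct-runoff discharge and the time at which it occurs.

Q_p = 77.0 m³/s at t = 6 h

Subtracting baseflow gives direct-runoff ordinates: 0.0, 14.0, 38.0, 77.0, 61.0, 49.0, 0.0 m³/s.
The maximum is 77.0 m³/s, occurring at the reading for t = 6 h.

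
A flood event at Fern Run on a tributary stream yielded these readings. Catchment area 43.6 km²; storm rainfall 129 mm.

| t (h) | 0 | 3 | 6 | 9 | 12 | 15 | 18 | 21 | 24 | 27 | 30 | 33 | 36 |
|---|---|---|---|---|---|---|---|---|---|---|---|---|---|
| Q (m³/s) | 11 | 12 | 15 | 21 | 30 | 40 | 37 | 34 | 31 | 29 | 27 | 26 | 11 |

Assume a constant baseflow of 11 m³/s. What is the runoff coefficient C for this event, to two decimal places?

C ≈ 0.35

ΣQ_DR = 181.0 m³/s; V = ΣQ_DR·Δt = 1.955 × 10^6 m³.
Runoff depth d = V / A = 44.83 mm.
C = d / P = 44.83 / 129 = 0.35.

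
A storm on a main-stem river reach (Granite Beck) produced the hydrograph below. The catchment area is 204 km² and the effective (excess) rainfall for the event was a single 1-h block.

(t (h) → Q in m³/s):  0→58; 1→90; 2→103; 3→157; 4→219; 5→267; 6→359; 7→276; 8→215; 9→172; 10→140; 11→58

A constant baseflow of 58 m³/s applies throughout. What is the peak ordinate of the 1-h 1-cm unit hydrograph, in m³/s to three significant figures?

U_p ≈ 120 m³/s

Direct runoff: 0.0, 32.0, 45.0, 99.0, 161.0, 209.0, 301.0, 218.0, 157.0, 114.0, 82.0, 0.0 m³/s; ΣQ_DR = 1418 m³/s, peak = 301.0 m³/s.
Runoff depth d = ΣQ_DR·Δt / A = 1418 × 3600 / (204 km²) = 25.02 mm.
The 1-cm UH is the DRH scaled by (10 mm)/d, so U_p = 301.0 × 10/25.02 = 120 m³/s.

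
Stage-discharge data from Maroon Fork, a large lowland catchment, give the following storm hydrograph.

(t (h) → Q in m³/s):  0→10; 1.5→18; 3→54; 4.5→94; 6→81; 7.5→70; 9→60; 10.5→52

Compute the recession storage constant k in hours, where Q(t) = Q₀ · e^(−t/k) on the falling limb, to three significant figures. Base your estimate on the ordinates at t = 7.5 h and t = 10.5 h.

k ≈ 10.1 h

On the falling limb, Q drops from 70 to 52 m³/s between t = 7.5 h and t = 10.5 h (Δt = 3 h).
k = −Δt / ln(Q₂/Q₁) = −3 / ln(52/70) = 10.1 h.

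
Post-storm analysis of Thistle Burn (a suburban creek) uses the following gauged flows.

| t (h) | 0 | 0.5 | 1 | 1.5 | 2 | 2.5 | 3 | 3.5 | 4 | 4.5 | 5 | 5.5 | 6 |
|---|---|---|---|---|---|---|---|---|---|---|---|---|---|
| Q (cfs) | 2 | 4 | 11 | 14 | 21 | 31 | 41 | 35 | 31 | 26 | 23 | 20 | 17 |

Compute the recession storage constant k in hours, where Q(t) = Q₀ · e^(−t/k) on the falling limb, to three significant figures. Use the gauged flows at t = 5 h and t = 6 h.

On the falling limb, Q drops from 23 to 17 cfs between t = 5 h and t = 6 h (Δt = 1 h).
k = −Δt / ln(Q₂/Q₁) = −1 / ln(17/23) = 3.31 h.

k ≈ 3.31 h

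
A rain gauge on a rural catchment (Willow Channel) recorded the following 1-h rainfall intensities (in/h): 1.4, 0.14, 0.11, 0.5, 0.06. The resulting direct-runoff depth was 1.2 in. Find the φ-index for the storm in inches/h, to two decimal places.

φ ≈ 0.35 in/h

Only the 2 blocks with intensity above φ contribute runoff: 1.4, 0.5 in/h.
Σ(I−φ)·Δt = d  ⇒  (1.4+0.5 − 2φ)·1 = 1.2
φ = (1.900 − 1.2/1) / 2 = 0.35 in/h.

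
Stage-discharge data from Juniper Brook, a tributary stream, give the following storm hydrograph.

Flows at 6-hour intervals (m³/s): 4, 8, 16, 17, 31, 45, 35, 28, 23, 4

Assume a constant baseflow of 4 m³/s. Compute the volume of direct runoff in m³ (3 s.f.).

Direct-runoff ordinates (Q − Q_b): 0.0, 4.0, 12.0, 13.0, 27.0, 41.0, 31.0, 24.0, 19.0, 0.0 m³/s.
ΣQ_DR = 171.0 m³/s.
With Δt = 6 h = 21600 s, V = ΣQ_DR · Δt = 171.0 × 21600 = 3.69 × 10^6 m³.

V ≈ 3.69 × 10^6 m³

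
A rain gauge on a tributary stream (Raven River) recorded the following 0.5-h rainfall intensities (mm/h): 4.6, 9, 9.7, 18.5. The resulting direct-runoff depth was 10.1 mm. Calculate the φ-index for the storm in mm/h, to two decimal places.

Only the 3 blocks with intensity above φ contribute runoff: 9, 9.7, 18.5 mm/h.
Σ(I−φ)·Δt = d  ⇒  (9+9.7+18.5 − 3φ)·0.5 = 10.1
φ = (37.20 − 10.1/0.5) / 3 = 5.67 mm/h.

φ ≈ 5.67 mm/h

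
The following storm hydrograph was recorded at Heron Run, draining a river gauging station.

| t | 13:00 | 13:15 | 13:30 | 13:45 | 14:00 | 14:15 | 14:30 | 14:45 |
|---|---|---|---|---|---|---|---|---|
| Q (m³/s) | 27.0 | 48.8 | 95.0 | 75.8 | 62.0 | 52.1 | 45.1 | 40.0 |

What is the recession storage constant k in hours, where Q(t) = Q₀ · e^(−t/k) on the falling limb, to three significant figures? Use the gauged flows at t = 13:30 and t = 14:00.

k ≈ 1.17 h

On the falling limb, Q drops from 95.0 to 62.0 m³/s between t = 13:30 and t = 14:00 (Δt = 0.5 h).
k = −Δt / ln(Q₂/Q₁) = −0.5 / ln(62.0/95.0) = 1.17 h.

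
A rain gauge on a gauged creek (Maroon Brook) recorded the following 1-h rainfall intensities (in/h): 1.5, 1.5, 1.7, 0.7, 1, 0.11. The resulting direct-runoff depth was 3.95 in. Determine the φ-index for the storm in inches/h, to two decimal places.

Only the 5 blocks with intensity above φ contribute runoff: 1.5, 1.5, 1.7, 0.7, 1 in/h.
Σ(I−φ)·Δt = d  ⇒  (1.5+1.5+1.7+0.7+1 − 5φ)·1 = 3.95
φ = (6.400 − 3.95/1) / 5 = 0.49 in/h.

φ ≈ 0.49 in/h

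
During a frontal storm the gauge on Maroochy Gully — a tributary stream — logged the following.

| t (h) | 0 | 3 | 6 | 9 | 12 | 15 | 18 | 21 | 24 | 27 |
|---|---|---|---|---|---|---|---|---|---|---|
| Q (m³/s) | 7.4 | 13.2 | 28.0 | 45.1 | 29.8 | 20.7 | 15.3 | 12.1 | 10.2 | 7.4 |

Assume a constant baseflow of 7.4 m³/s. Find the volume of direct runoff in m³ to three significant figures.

Direct-runoff ordinates (Q − Q_b): 0.0, 5.8, 20.6, 37.7, 22.4, 13.3, 7.9, 4.7, 2.8, 0.0 m³/s.
ΣQ_DR = 115.2 m³/s.
With Δt = 3 h = 10800 s, V = ΣQ_DR · Δt = 115.2 × 10800 = 1.24 × 10^6 m³.

V ≈ 1.24 × 10^6 m³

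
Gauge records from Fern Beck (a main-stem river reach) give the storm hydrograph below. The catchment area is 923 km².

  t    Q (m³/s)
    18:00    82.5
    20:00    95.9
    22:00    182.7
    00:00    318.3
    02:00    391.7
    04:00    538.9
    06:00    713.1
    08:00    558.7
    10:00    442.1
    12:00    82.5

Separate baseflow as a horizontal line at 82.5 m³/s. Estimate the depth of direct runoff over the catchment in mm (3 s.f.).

d ≈ 20.1 mm

Direct runoff: 0.0, 13.4, 100.2, 235.8, 309.2, 456.4, 630.6, 476.2, 359.6, 0.0 m³/s; ΣQ_DR = 2581 m³/s.
V = ΣQ_DR · Δt = 2581 × 7200 s = 1.859 × 10^7 m³.
Over A = 923 km², depth = V / A = 20.1 mm.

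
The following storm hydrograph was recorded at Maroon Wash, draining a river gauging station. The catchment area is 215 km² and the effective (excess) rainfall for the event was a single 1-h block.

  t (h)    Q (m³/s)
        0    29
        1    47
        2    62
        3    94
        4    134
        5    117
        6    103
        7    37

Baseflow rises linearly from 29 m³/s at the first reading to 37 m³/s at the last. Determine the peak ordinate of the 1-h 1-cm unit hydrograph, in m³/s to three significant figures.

Direct runoff: 0.00, 16.86, 30.71, 61.57, 100.43, 82.29, 67.14, 0.00 m³/s; ΣQ_DR = 359.0 m³/s, peak = 100.43 m³/s.
Runoff depth d = ΣQ_DR·Δt / A = 359.0 × 3600 / (215 km²) = 6.011 mm.
The 1-cm UH is the DRH scaled by (10 mm)/d, so U_p = 100.43 × 10/6.011 = 167 m³/s.

U_p ≈ 167 m³/s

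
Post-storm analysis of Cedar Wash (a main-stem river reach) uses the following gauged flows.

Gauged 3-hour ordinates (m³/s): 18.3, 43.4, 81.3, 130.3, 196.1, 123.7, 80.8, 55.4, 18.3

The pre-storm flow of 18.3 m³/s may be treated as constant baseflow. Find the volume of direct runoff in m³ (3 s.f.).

V ≈ 6.30 × 10^6 m³

Direct-runoff ordinates (Q − Q_b): 0.0, 25.1, 63.0, 112.0, 177.8, 105.4, 62.5, 37.1, 0.0 m³/s.
ΣQ_DR = 582.9 m³/s.
With Δt = 3 h = 10800 s, V = ΣQ_DR · Δt = 582.9 × 10800 = 6.30 × 10^6 m³.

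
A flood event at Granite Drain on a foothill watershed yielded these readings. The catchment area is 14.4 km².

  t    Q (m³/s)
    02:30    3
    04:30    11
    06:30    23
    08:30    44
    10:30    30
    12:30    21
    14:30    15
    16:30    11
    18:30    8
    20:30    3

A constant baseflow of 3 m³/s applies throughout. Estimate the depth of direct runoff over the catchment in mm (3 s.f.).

d ≈ 69.5 mm

Direct runoff: 0.0, 8.0, 20.0, 41.0, 27.0, 18.0, 12.0, 8.0, 5.0, 0.0 m³/s; ΣQ_DR = 139.0 m³/s.
V = ΣQ_DR · Δt = 139.0 × 7200 s = 1.001 × 10^6 m³.
Over A = 14.4 km², depth = V / A = 69.5 mm.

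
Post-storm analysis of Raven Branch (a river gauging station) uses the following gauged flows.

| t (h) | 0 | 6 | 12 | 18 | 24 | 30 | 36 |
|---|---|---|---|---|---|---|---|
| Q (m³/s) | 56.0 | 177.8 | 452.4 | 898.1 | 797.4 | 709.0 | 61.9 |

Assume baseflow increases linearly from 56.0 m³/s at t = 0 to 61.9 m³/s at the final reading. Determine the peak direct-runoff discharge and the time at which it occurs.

Q_p = 839.15 m³/s at t = 18 h

Subtracting baseflow gives direct-runoff ordinates: 0.00, 120.82, 394.43, 839.15, 737.47, 648.08, 0.00 m³/s.
The maximum is 839.15 m³/s, occurring at the reading for t = 18 h.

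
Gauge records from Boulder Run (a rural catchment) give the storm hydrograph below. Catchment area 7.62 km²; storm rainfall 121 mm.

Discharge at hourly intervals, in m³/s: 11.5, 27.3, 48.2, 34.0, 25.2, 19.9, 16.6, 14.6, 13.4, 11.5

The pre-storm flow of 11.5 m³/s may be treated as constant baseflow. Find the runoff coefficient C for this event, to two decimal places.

C ≈ 0.42

ΣQ_DR = 107.2 m³/s; V = ΣQ_DR·Δt = 3.859 × 10^5 m³.
Runoff depth d = V / A = 50.65 mm.
C = d / P = 50.65 / 121 = 0.42.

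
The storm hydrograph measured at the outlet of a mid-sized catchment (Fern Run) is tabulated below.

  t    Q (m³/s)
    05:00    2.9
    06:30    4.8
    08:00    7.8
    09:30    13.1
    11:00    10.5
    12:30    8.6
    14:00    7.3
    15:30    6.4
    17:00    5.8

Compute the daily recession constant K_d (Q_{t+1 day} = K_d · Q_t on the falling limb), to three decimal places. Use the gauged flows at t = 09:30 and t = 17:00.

K_d ≈ 0.074

Between t = 09:30 and t = 17:00 the flow falls from 13.1 to 5.8 m³/s over 5×1.5 h = 7.5 h.
Per-interval ratio K = (5.8/13.1)^(1/5) = 0.8496; K_d = K^(24/1.5) = 0.074.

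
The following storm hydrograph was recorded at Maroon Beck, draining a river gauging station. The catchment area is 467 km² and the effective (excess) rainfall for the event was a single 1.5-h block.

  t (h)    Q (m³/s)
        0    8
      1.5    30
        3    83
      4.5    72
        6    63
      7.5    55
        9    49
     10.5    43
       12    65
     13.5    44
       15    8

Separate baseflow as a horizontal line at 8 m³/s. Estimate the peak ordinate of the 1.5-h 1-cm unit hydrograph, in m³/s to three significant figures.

U_p ≈ 150 m³/s

Direct runoff: 0.0, 22.0, 75.0, 64.0, 55.0, 47.0, 41.0, 35.0, 57.0, 36.0, 0.0 m³/s; ΣQ_DR = 432.0 m³/s, peak = 75.0 m³/s.
Runoff depth d = ΣQ_DR·Δt / A = 432.0 × 5400 / (467 km²) = 4.995 mm.
The 1-cm UH is the DRH scaled by (10 mm)/d, so U_p = 75.0 × 10/4.995 = 150 m³/s.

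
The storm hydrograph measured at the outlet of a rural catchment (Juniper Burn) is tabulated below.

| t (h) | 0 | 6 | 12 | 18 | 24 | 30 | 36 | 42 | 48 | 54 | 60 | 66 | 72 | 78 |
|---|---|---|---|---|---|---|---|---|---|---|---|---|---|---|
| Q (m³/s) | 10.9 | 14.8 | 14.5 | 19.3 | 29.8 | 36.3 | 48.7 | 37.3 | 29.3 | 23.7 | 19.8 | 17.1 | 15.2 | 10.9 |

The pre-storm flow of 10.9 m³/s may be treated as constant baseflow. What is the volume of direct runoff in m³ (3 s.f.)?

V ≈ 3.78 × 10^6 m³

Direct-runoff ordinates (Q − Q_b): 0.0, 3.9, 3.6, 8.4, 18.9, 25.4, 37.8, 26.4, 18.4, 12.8, 8.9, 6.2, 4.3, 0.0 m³/s.
ΣQ_DR = 175.0 m³/s.
With Δt = 6 h = 21600 s, V = ΣQ_DR · Δt = 175.0 × 21600 = 3.78 × 10^6 m³.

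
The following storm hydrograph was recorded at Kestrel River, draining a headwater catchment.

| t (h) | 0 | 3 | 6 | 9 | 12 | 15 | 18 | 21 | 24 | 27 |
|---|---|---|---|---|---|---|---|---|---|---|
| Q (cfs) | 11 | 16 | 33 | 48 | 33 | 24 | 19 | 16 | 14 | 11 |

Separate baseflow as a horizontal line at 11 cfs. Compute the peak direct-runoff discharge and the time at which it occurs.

Q_p = 37.0 cfs at t = 9 h

Subtracting baseflow gives direct-runoff ordinates: 0.0, 5.0, 22.0, 37.0, 22.0, 13.0, 8.0, 5.0, 3.0, 0.0 cfs.
The maximum is 37.0 cfs, occurring at the reading for t = 9 h.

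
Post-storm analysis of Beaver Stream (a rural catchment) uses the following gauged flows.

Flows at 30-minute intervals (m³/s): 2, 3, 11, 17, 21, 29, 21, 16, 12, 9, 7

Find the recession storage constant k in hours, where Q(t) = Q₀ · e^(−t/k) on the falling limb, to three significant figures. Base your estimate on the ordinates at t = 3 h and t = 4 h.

On the falling limb, Q drops from 21 to 12 m³/s between t = 3 h and t = 4 h (Δt = 1 h).
k = −Δt / ln(Q₂/Q₁) = −1 / ln(12/21) = 1.79 h.

k ≈ 1.79 h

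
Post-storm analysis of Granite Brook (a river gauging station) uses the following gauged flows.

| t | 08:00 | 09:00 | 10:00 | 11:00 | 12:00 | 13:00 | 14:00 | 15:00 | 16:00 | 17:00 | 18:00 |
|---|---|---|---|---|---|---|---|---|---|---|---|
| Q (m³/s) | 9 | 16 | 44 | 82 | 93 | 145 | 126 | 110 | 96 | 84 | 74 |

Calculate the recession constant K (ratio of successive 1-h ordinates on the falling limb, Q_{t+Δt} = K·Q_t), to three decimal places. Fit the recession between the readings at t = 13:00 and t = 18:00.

K ≈ 0.874

Using the recession-limb readings at t = 13:00 and t = 18:00: Q falls from 145 to 74 m³/s over 5 intervals.
K = (Q₂/Q₁)^(1/5) = (74/145)^(1/5) = 0.874.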